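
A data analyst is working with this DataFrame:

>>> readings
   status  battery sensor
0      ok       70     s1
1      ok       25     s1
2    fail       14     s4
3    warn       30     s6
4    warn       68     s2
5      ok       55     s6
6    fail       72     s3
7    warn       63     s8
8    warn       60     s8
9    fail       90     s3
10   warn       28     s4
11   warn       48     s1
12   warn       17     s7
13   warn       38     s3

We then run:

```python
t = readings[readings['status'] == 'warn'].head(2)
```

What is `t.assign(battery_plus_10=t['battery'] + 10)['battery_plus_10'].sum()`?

filter rows where status == 'warn':
   status  battery sensor
3    warn       30     s6
4    warn       68     s2
7    warn       63     s8
8    warn       60     s8
10   warn       28     s4
11   warn       48     s1
12   warn       17     s7
13   warn       38     s3
take first 2 rows:
  status  battery sensor
3   warn       30     s6
4   warn       68     s2
add column battery_plus_10 = t['battery'] + 10:
  status  battery sensor  battery_plus_10
3   warn       30     s6               40
4   warn       68     s2               78
So sum() = 118.

118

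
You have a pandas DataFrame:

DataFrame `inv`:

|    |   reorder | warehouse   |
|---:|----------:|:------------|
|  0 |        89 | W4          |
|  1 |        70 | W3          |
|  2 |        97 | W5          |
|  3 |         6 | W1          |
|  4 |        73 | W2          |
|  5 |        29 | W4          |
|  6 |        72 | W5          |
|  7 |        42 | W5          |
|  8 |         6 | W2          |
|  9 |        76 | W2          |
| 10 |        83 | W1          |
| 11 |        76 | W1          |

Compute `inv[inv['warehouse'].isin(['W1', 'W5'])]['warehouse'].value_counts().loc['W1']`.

filter rows where warehouse in ['W1', 'W5']:
    reorder warehouse
2        97        W5
3         6        W1
6        72        W5
7        42        W5
10       83        W1
11       76        W1
value_counts of warehouse:
warehouse
W5    3
W1    3
Name: count, dtype: int64
Then the value at index 'W1': 3

3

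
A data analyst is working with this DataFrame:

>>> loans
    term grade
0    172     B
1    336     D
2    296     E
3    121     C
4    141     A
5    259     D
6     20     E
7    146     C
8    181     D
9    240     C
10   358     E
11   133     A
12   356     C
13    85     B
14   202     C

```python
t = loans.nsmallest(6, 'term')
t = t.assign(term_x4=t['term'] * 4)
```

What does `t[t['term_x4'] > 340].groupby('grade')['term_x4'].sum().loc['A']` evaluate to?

take 6 rows with smallest term:
    term grade
6     20     E
13    85     B
3    121     C
11   133     A
4    141     A
7    146     C
add column term_x4 = t['term'] * 4:
    term grade  term_x4
6     20     E       80
13    85     B      340
3    121     C      484
11   133     A      532
4    141     A      564
7    146     C      584
filter rows where term_x4 > 340:
    term grade  term_x4
3    121     C      484
11   133     A      532
4    141     A      564
7    146     C      584
group by grade, sum of term_x4:
grade
A    1096
C    1068
Name: term_x4, dtype: int64

1096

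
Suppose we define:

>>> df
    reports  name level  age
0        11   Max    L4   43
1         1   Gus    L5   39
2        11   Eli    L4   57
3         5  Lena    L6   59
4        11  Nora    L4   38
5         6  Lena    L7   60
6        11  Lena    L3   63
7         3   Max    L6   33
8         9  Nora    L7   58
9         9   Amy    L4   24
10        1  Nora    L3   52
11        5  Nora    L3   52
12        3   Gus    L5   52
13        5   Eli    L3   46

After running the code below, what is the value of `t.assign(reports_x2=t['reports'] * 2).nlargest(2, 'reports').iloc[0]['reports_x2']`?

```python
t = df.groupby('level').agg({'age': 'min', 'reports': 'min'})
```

group by level: min(age), min(reports):
       age  reports
level              
L3      46        1
L4      24        9
L5      39        1
L6      33        3
L7      58        6
add column reports_x2 = t['reports'] * 2:
       age  reports  reports_x2
level                          
L3      46        1           2
L4      24        9          18
L5      39        1           2
L6      33        3           6
L7      58        6          12
take 2 rows with largest reports:
       age  reports  reports_x2
level                          
L4      24        9          18
L7      58        6          12
Finally, value at position 0, column 'reports_x2' = 18.

18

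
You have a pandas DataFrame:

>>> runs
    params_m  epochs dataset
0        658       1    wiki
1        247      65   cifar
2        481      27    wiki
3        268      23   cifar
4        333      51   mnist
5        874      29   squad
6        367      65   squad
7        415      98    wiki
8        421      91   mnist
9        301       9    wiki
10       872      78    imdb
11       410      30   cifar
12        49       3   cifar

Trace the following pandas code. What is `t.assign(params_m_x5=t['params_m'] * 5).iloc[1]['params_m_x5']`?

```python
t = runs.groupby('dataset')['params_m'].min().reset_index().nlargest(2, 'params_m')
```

group by dataset, min of params_m:
dataset
cifar     49
imdb     872
mnist    333
squad    367
wiki     301
Name: params_m, dtype: int64
reset_index():
  dataset  params_m
0   cifar        49
1    imdb       872
2   mnist       333
3   squad       367
4    wiki       301
take 2 rows with largest params_m:
  dataset  params_m
1    imdb       872
3   squad       367
add column params_m_x5 = t['params_m'] * 5:
  dataset  params_m  params_m_x5
1    imdb       872         4360
3   squad       367         1835

1835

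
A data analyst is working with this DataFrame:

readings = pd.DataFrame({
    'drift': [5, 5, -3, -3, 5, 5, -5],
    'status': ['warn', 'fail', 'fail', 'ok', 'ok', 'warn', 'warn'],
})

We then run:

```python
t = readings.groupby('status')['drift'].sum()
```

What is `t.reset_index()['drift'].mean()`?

3.0

group by status, sum of drift:
status
fail    2
ok      2
warn    5
Name: drift, dtype: int64
reset_index():
  status  drift
0   fail      2
1     ok      2
2   warn      5
Then the mean of column 'drift': 3.0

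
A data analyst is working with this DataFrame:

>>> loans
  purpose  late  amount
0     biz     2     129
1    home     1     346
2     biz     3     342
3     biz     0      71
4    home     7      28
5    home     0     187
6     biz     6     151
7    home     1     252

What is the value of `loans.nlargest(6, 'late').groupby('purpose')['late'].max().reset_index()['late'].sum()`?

take 6 rows with largest late:
  purpose  late  amount
4    home     7      28
6     biz     6     151
2     biz     3     342
0     biz     2     129
1    home     1     346
7    home     1     252
group by purpose, max of late:
purpose
biz     6
home    7
Name: late, dtype: int64
reset_index():
  purpose  late
0     biz     6
1    home     7
So sum() = 13.

13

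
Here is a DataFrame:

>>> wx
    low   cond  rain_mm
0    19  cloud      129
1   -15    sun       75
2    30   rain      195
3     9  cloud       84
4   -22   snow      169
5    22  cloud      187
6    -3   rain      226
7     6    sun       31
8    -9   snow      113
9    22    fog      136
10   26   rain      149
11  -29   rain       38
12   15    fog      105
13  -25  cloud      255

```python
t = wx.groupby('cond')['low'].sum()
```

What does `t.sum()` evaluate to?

group by cond, sum of low:
cond
cloud    25
fog      37
rain     24
snow    -31
sun      -9
Name: low, dtype: int64
Taking the sum of the resulting series gives 46.

46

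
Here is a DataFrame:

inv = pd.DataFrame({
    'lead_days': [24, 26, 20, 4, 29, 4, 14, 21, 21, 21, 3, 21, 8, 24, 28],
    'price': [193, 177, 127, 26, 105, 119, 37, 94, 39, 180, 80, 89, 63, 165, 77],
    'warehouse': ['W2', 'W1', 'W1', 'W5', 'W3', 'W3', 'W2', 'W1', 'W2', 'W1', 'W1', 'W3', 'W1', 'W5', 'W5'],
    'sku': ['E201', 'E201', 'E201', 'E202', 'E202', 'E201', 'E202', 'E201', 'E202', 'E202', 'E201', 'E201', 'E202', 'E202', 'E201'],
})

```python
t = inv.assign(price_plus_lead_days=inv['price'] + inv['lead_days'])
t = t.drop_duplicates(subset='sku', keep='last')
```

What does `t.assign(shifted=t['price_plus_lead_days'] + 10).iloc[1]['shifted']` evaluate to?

add column price_plus_lead_days = inv['price'] + inv['lead_days']:
    lead_days  price warehouse   sku  price_plus_lead_days
0          24    193        W2  E201                   217
1          26    177        W1  E201                   203
2          20    127        W1  E201                   147
3           4     26        W5  E202                    30
4          29    105        W3  E202                   134
5           4    119        W3  E201                   123
6          14     37        W2  E202                    51
7          21     94        W1  E201                   115
8          21     39        W2  E202                    60
9          21    180        W1  E202                   201
10          3     80        W1  E201                    83
11         21     89        W3  E201                   110
12          8     63        W1  E202                    71
13         24    165        W5  E202                   189
14         28     77        W5  E201                   105
drop duplicate sku (keep=last):
    lead_days  price warehouse   sku  price_plus_lead_days
13         24    165        W5  E202                   189
14         28     77        W5  E201                   105
add column shifted = t['price_plus_lead_days'] + 10:
    lead_days  price warehouse   sku  price_plus_lead_days  shifted
13         24    165        W5  E202                   189      199
14         28     77        W5  E201                   105      115
Hence 115.

115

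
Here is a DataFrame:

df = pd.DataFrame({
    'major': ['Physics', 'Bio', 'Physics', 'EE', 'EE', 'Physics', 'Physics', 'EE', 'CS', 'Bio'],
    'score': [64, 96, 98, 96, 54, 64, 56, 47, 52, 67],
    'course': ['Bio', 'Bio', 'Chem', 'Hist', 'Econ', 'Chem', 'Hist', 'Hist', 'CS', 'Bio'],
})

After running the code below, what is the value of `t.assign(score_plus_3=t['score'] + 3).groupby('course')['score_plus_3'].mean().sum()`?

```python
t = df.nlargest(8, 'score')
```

take 8 rows with largest score:
     major  score course
2  Physics     98   Chem
1      Bio     96    Bio
3       EE     96   Hist
9      Bio     67    Bio
0  Physics     64    Bio
5  Physics     64   Chem
6  Physics     56   Hist
4       EE     54   Econ
add column score_plus_3 = t['score'] + 3:
     major  score course  score_plus_3
2  Physics     98   Chem           101
1      Bio     96    Bio            99
3       EE     96   Hist            99
9      Bio     67    Bio            70
0  Physics     64    Bio            67
5  Physics     64   Chem            67
6  Physics     56   Hist            59
4       EE     54   Econ            57
group by course, mean of score_plus_3:
course
Bio     78.666667
Chem    84.000000
Econ    57.000000
Hist    79.000000
Name: score_plus_3, dtype: float64
sum of the resulting series → 298.666666667

298.666666667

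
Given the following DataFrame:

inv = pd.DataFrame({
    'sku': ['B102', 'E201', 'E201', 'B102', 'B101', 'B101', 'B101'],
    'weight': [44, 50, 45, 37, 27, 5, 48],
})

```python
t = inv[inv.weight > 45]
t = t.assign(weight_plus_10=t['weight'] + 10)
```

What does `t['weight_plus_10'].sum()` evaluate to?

118

filter rows where weight > 45:
    sku  weight
1  E201      50
6  B101      48
add column weight_plus_10 = t['weight'] + 10:
    sku  weight  weight_plus_10
1  E201      50              60
6  B101      48              58
sum of column 'weight_plus_10' → 118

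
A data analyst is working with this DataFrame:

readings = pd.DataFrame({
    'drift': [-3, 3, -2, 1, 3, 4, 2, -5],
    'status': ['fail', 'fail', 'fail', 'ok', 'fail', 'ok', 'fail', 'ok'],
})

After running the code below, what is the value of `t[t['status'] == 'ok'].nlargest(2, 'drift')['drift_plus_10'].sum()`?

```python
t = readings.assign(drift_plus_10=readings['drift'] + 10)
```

25

add column drift_plus_10 = readings['drift'] + 10:
   drift status  drift_plus_10
0     -3   fail              7
1      3   fail             13
2     -2   fail              8
3      1     ok             11
4      3   fail             13
5      4     ok             14
6      2   fail             12
7     -5     ok              5
filter rows where status == 'ok':
   drift status  drift_plus_10
3      1     ok             11
5      4     ok             14
7     -5     ok              5
take 2 rows with largest drift:
   drift status  drift_plus_10
5      4     ok             14
3      1     ok             11
Finally, sum of column 'drift_plus_10' = 25.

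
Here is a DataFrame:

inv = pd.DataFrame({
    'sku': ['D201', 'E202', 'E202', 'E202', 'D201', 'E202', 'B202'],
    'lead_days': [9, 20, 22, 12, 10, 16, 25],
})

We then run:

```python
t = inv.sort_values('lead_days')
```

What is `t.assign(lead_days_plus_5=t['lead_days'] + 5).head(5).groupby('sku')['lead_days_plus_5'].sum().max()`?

63

sort by lead_days:
    sku  lead_days
0  D201          9
4  D201         10
3  E202         12
5  E202         16
1  E202         20
2  E202         22
6  B202         25
add column lead_days_plus_5 = t['lead_days'] + 5:
    sku  lead_days  lead_days_plus_5
0  D201          9                14
4  D201         10                15
3  E202         12                17
5  E202         16                21
1  E202         20                25
2  E202         22                27
6  B202         25                30
take first 5 rows:
    sku  lead_days  lead_days_plus_5
0  D201          9                14
4  D201         10                15
3  E202         12                17
5  E202         16                21
1  E202         20                25
group by sku, sum of lead_days_plus_5:
sku
D201    29
E202    63
Name: lead_days_plus_5, dtype: int64
Finally, max of the resulting series = 63.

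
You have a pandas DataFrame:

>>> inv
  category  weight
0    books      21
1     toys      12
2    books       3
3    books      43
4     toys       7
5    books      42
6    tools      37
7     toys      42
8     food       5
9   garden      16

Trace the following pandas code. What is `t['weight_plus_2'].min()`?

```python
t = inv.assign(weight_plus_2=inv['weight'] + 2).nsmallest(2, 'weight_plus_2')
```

5

add column weight_plus_2 = inv['weight'] + 2:
  category  weight  weight_plus_2
0    books      21             23
1     toys      12             14
2    books       3              5
3    books      43             45
4     toys       7              9
5    books      42             44
6    tools      37             39
7     toys      42             44
8     food       5              7
9   garden      16             18
take 2 rows with smallest weight_plus_2:
  category  weight  weight_plus_2
2    books       3              5
8     food       5              7
min of column 'weight_plus_2' → 5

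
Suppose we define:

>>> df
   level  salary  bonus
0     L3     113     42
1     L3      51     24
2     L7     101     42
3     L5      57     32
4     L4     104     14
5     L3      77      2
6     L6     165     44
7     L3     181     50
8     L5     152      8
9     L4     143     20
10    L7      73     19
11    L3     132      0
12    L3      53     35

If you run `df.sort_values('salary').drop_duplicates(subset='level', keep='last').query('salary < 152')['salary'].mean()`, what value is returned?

sort by salary:
   level  salary  bonus
1     L3      51     24
12    L3      53     35
3     L5      57     32
10    L7      73     19
5     L3      77      2
2     L7     101     42
4     L4     104     14
0     L3     113     42
11    L3     132      0
9     L4     143     20
8     L5     152      8
6     L6     165     44
7     L3     181     50
drop duplicate level (keep=last):
  level  salary  bonus
2    L7     101     42
9    L4     143     20
8    L5     152      8
6    L6     165     44
7    L3     181     50
filter rows where salary < 152:
  level  salary  bonus
2    L7     101     42
9    L4     143     20

122.0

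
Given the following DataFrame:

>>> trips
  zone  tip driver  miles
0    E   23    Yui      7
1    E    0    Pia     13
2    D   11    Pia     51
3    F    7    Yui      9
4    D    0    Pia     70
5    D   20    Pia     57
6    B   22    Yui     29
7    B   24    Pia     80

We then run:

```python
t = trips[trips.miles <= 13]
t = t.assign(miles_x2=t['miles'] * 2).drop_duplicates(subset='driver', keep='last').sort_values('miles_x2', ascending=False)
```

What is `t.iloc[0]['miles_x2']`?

filter rows where miles <= 13:
  zone  tip driver  miles
0    E   23    Yui      7
1    E    0    Pia     13
3    F    7    Yui      9
add column miles_x2 = t['miles'] * 2:
  zone  tip driver  miles  miles_x2
0    E   23    Yui      7        14
1    E    0    Pia     13        26
3    F    7    Yui      9        18
drop duplicate driver (keep=last):
  zone  tip driver  miles  miles_x2
1    E    0    Pia     13        26
3    F    7    Yui      9        18
sort by miles_x2 descending:
  zone  tip driver  miles  miles_x2
1    E    0    Pia     13        26
3    F    7    Yui      9        18

26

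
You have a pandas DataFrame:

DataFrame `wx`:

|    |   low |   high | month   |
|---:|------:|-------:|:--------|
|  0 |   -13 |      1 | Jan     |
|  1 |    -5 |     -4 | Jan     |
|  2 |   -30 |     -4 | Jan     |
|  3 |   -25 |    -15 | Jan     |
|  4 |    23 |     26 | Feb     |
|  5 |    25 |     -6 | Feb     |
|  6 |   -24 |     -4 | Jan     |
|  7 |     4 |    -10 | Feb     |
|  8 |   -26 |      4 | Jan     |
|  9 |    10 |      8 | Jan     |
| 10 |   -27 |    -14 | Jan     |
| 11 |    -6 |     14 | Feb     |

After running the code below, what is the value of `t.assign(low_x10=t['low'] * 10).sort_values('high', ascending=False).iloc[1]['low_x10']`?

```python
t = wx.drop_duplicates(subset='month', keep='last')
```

drop duplicate month (keep=last):
    low  high month
10  -27   -14   Jan
11   -6    14   Feb
add column low_x10 = t['low'] * 10:
    low  high month  low_x10
10  -27   -14   Jan     -270
11   -6    14   Feb      -60
sort by high descending:
    low  high month  low_x10
11   -6    14   Feb      -60
10  -27   -14   Jan     -270
Taking the value at position 1, column 'low_x10' gives -270.

-270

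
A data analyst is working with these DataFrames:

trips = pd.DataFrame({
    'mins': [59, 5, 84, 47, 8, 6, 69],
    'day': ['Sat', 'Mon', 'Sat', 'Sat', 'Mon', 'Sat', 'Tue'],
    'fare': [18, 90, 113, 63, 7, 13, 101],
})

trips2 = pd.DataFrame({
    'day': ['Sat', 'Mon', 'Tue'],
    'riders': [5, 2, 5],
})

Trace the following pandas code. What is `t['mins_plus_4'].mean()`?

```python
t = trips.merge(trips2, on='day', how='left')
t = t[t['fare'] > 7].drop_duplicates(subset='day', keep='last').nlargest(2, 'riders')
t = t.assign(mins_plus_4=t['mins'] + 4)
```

41.5

merge on 'day' (how='left') → 7 rows:
   mins  day  fare  riders
0    59  Sat    18       5
1     5  Mon    90       2
2    84  Sat   113       5
3    47  Sat    63       5
4     8  Mon     7       2
5     6  Sat    13       5
6    69  Tue   101       5
filter rows where fare > 7:
   mins  day  fare  riders
0    59  Sat    18       5
1     5  Mon    90       2
2    84  Sat   113       5
3    47  Sat    63       5
5     6  Sat    13       5
6    69  Tue   101       5
drop duplicate day (keep=last):
   mins  day  fare  riders
1     5  Mon    90       2
5     6  Sat    13       5
6    69  Tue   101       5
take 2 rows with largest riders:
   mins  day  fare  riders
5     6  Sat    13       5
6    69  Tue   101       5
add column mins_plus_4 = t['mins'] + 4:
   mins  day  fare  riders  mins_plus_4
5     6  Sat    13       5           10
6    69  Tue   101       5           73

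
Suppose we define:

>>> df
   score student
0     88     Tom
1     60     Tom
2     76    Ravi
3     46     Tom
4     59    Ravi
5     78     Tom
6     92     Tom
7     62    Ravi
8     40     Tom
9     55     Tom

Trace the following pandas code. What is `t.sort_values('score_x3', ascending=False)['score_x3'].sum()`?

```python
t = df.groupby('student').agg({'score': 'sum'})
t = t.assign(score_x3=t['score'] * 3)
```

1968

group by student, sum of score:
         score
student       
Ravi       197
Tom        459
add column score_x3 = t['score'] * 3:
         score  score_x3
student                 
Ravi       197       591
Tom        459      1377
sort by score_x3 descending:
         score  score_x3
student                 
Tom        459      1377
Ravi       197       591
Reading off the sum of column 'score_x3', we get 1968.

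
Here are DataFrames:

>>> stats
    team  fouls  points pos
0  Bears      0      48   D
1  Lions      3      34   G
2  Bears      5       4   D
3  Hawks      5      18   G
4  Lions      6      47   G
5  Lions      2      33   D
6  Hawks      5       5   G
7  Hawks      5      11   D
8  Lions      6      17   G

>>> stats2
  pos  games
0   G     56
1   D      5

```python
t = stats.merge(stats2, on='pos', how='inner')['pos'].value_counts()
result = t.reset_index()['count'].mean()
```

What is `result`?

4.5

merge on 'pos' (how='inner') → 9 rows:
    team  fouls  points pos  games
0  Bears      0      48   D      5
1  Lions      3      34   G     56
2  Bears      5       4   D      5
3  Hawks      5      18   G     56
4  Lions      6      47   G     56
5  Lions      2      33   D      5
6  Hawks      5       5   G     56
7  Hawks      5      11   D      5
8  Lions      6      17   G     56
value_counts of pos:
pos
G    5
D    4
Name: count, dtype: int64
reset_index():
  pos  count
0   G      5
1   D      4
Then the mean of column 'count': 4.5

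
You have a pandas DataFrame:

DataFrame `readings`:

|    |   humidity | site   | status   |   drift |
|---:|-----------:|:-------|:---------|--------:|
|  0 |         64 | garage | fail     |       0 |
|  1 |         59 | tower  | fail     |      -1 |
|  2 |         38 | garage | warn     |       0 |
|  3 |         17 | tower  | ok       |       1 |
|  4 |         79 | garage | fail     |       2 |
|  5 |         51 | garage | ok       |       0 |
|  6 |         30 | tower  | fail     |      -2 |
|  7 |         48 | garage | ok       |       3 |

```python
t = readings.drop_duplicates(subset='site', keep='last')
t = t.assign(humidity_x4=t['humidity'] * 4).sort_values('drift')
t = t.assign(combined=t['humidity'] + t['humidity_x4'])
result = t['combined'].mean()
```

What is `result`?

drop duplicate site (keep=last):
   humidity    site status  drift
6        30   tower   fail     -2
7        48  garage     ok      3
add column humidity_x4 = t['humidity'] * 4:
   humidity    site status  drift  humidity_x4
6        30   tower   fail     -2          120
7        48  garage     ok      3          192
sort by drift:
   humidity    site status  drift  humidity_x4
6        30   tower   fail     -2          120
7        48  garage     ok      3          192
add column combined = t['humidity'] + t['humidity_x4']:
   humidity    site status  drift  humidity_x4  combined
6        30   tower   fail     -2          120       150
7        48  garage     ok      3          192       240
mean of column 'combined' → 195.0

195.0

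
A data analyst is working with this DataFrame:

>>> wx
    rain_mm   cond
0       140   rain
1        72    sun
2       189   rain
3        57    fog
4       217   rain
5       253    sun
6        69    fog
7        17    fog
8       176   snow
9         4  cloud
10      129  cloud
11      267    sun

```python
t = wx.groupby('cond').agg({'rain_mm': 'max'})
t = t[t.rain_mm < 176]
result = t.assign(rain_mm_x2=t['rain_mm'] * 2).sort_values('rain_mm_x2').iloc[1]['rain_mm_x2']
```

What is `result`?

group by cond, max of rain_mm:
       rain_mm
cond          
cloud      129
fog         69
rain       217
snow       176
sun        267
filter rows where rain_mm < 176:
       rain_mm
cond          
cloud      129
fog         69
add column rain_mm_x2 = t['rain_mm'] * 2:
       rain_mm  rain_mm_x2
cond                      
cloud      129         258
fog         69         138
sort by rain_mm_x2:
       rain_mm  rain_mm_x2
cond                      
fog         69         138
cloud      129         258

258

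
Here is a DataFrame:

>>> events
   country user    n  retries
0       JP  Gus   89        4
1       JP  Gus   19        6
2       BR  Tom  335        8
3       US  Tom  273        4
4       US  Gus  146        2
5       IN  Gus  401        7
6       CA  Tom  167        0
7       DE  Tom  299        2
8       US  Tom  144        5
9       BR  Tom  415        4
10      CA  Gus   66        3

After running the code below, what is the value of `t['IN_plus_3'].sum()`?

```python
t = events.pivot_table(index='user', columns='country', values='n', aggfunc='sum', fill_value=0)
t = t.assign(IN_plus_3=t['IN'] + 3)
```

407

pivot: rows=user, cols=country, sum(n):
country   BR   CA   DE   IN   JP   US
user                                 
Gus        0   66    0  401  108  146
Tom      750  167  299    0    0  417
add column IN_plus_3 = t['IN'] + 3:
country   BR   CA   DE   IN   JP   US  IN_plus_3
user                                            
Gus        0   66    0  401  108  146        404
Tom      750  167  299    0    0  417          3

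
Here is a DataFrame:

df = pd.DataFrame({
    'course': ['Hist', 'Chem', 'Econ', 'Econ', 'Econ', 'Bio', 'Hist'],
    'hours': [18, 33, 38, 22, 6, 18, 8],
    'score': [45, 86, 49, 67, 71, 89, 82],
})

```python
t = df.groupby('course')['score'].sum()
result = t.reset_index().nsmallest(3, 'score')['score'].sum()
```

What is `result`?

group by course, sum of score:
course
Bio      89
Chem     86
Econ    187
Hist    127
Name: score, dtype: int64
reset_index():
  course  score
0    Bio     89
1   Chem     86
2   Econ    187
3   Hist    127
take 3 rows with smallest score:
  course  score
1   Chem     86
0    Bio     89
3   Hist    127

302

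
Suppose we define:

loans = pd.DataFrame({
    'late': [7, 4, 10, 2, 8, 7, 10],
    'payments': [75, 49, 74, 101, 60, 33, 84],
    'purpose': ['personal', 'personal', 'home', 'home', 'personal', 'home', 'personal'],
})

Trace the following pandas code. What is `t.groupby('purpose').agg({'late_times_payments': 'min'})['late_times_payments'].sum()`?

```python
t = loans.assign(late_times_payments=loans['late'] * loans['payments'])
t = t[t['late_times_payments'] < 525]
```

add column late_times_payments = loans['late'] * loans['payments']:
   late  payments   purpose  late_times_payments
0     7        75  personal                  525
1     4        49  personal                  196
2    10        74      home                  740
3     2       101      home                  202
4     8        60  personal                  480
5     7        33      home                  231
6    10        84  personal                  840
filter rows where late_times_payments < 525:
   late  payments   purpose  late_times_payments
1     4        49  personal                  196
3     2       101      home                  202
4     8        60  personal                  480
5     7        33      home                  231
group by purpose, min of late_times_payments:
          late_times_payments
purpose                      
home                      202
personal                  196
Hence 398.

398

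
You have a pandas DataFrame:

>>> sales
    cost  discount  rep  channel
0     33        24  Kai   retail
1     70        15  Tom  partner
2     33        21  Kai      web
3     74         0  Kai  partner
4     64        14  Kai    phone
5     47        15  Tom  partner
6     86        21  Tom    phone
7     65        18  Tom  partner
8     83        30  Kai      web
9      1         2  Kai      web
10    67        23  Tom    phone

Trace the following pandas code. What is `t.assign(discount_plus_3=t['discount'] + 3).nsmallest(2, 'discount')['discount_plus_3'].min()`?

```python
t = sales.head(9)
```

3

take first 9 rows:
   cost  discount  rep  channel
0    33        24  Kai   retail
1    70        15  Tom  partner
2    33        21  Kai      web
3    74         0  Kai  partner
4    64        14  Kai    phone
5    47        15  Tom  partner
6    86        21  Tom    phone
7    65        18  Tom  partner
8    83        30  Kai      web
add column discount_plus_3 = t['discount'] + 3:
   cost  discount  rep  channel  discount_plus_3
0    33        24  Kai   retail               27
1    70        15  Tom  partner               18
2    33        21  Kai      web               24
3    74         0  Kai  partner                3
4    64        14  Kai    phone               17
5    47        15  Tom  partner               18
6    86        21  Tom    phone               24
7    65        18  Tom  partner               21
8    83        30  Kai      web               33
take 2 rows with smallest discount:
   cost  discount  rep  channel  discount_plus_3
3    74         0  Kai  partner                3
4    64        14  Kai    phone               17
min of column 'discount_plus_3' → 3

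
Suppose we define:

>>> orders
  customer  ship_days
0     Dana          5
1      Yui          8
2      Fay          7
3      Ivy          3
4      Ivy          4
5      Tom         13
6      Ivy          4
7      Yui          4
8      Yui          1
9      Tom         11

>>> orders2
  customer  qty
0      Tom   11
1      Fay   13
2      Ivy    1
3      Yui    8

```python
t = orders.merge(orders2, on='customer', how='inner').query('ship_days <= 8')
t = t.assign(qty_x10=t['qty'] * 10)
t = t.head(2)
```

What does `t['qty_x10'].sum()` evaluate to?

210

merge on 'customer' (how='inner') → 9 rows:
  customer  ship_days  qty
0      Yui          8    8
1      Fay          7   13
2      Ivy          3    1
3      Ivy          4    1
4      Tom         13   11
5      Ivy          4    1
6      Yui          4    8
7      Yui          1    8
8      Tom         11   11
filter rows where ship_days <= 8:
  customer  ship_days  qty
0      Yui          8    8
1      Fay          7   13
2      Ivy          3    1
3      Ivy          4    1
5      Ivy          4    1
6      Yui          4    8
7      Yui          1    8
add column qty_x10 = t['qty'] * 10:
  customer  ship_days  qty  qty_x10
0      Yui          8    8       80
1      Fay          7   13      130
2      Ivy          3    1       10
3      Ivy          4    1       10
5      Ivy          4    1       10
6      Yui          4    8       80
7      Yui          1    8       80
take first 2 rows:
  customer  ship_days  qty  qty_x10
0      Yui          8    8       80
1      Fay          7   13      130
The sum of column 'qty_x10' is 210.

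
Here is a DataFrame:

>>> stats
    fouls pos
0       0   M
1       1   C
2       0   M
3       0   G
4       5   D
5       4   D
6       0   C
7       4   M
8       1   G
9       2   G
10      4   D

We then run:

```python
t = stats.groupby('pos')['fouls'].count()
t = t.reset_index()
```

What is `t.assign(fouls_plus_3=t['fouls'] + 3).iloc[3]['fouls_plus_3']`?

group by pos, count of fouls:
pos
C    2
D    3
G    3
M    3
Name: fouls, dtype: int64
reset_index():
  pos  fouls
0   C      2
1   D      3
2   G      3
3   M      3
add column fouls_plus_3 = t['fouls'] + 3:
  pos  fouls  fouls_plus_3
0   C      2             5
1   D      3             6
2   G      3             6
3   M      3             6

6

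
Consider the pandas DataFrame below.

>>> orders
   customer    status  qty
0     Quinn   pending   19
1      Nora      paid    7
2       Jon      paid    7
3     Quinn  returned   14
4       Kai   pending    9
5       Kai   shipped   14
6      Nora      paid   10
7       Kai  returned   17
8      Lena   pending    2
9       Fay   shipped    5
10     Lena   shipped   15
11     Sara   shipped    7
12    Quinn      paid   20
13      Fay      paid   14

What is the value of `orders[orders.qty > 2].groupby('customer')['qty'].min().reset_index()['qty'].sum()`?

filter rows where qty > 2:
   customer    status  qty
0     Quinn   pending   19
1      Nora      paid    7
2       Jon      paid    7
3     Quinn  returned   14
4       Kai   pending    9
5       Kai   shipped   14
6      Nora      paid   10
7       Kai  returned   17
9       Fay   shipped    5
10     Lena   shipped   15
11     Sara   shipped    7
12    Quinn      paid   20
13      Fay      paid   14
group by customer, min of qty:
customer
Fay       5
Jon       7
Kai       9
Lena     15
Nora      7
Quinn    14
Sara      7
Name: qty, dtype: int64
reset_index():
  customer  qty
0      Fay    5
1      Jon    7
2      Kai    9
3     Lena   15
4     Nora    7
5    Quinn   14
6     Sara    7

64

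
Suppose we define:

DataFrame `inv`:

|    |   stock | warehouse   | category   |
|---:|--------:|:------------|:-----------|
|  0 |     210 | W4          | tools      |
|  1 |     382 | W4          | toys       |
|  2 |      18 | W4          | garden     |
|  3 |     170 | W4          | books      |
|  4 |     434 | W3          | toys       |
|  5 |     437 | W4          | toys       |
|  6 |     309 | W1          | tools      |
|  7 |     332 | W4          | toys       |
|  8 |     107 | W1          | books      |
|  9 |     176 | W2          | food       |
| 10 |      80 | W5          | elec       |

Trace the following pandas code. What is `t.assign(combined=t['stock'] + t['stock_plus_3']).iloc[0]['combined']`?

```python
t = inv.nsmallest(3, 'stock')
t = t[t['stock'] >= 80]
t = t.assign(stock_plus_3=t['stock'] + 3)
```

take 3 rows with smallest stock:
    stock warehouse category
2      18        W4   garden
10     80        W5     elec
8     107        W1    books
filter rows where stock >= 80:
    stock warehouse category
10     80        W5     elec
8     107        W1    books
add column stock_plus_3 = t['stock'] + 3:
    stock warehouse category  stock_plus_3
10     80        W5     elec            83
8     107        W1    books           110
add column combined = t['stock'] + t['stock_plus_3']:
    stock warehouse category  stock_plus_3  combined
10     80        W5     elec            83       163
8     107        W1    books           110       217
Reading off the value at position 0, column 'combined', we get 163.

163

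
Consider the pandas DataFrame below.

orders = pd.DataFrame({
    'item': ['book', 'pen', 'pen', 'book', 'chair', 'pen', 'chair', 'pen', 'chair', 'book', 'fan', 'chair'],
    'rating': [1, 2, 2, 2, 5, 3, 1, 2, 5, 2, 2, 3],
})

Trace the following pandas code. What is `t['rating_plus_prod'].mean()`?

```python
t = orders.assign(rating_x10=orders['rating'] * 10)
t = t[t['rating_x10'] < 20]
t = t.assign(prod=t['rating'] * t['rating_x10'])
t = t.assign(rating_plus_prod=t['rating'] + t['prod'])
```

add column rating_x10 = orders['rating'] * 10:
     item  rating  rating_x10
0    book       1          10
1     pen       2          20
2     pen       2          20
3    book       2          20
4   chair       5          50
5     pen       3          30
6   chair       1          10
7     pen       2          20
8   chair       5          50
9    book       2          20
10    fan       2          20
11  chair       3          30
filter rows where rating_x10 < 20:
    item  rating  rating_x10
0   book       1          10
6  chair       1          10
add column prod = t['rating'] * t['rating_x10']:
    item  rating  rating_x10  prod
0   book       1          10    10
6  chair       1          10    10
add column rating_plus_prod = t['rating'] + t['prod']:
    item  rating  rating_x10  prod  rating_plus_prod
0   book       1          10    10                11
6  chair       1          10    10                11

11.0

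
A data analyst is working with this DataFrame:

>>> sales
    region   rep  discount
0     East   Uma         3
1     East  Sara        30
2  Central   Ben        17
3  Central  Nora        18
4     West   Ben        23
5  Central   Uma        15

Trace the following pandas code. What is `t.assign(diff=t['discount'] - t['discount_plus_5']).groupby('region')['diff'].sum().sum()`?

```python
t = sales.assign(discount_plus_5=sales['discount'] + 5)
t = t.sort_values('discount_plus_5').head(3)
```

-15

add column discount_plus_5 = sales['discount'] + 5:
    region   rep  discount  discount_plus_5
0     East   Uma         3                8
1     East  Sara        30               35
2  Central   Ben        17               22
3  Central  Nora        18               23
4     West   Ben        23               28
5  Central   Uma        15               20
sort by discount_plus_5:
    region   rep  discount  discount_plus_5
0     East   Uma         3                8
5  Central   Uma        15               20
2  Central   Ben        17               22
3  Central  Nora        18               23
4     West   Ben        23               28
1     East  Sara        30               35
take first 3 rows:
    region  rep  discount  discount_plus_5
0     East  Uma         3                8
5  Central  Uma        15               20
2  Central  Ben        17               22
add column diff = t['discount'] - t['discount_plus_5']:
    region  rep  discount  discount_plus_5  diff
0     East  Uma         3                8    -5
5  Central  Uma        15               20    -5
2  Central  Ben        17               22    -5
group by region, sum of diff:
region
Central   -10
East       -5
Name: diff, dtype: int64
Reading off the sum of the resulting series, we get -15.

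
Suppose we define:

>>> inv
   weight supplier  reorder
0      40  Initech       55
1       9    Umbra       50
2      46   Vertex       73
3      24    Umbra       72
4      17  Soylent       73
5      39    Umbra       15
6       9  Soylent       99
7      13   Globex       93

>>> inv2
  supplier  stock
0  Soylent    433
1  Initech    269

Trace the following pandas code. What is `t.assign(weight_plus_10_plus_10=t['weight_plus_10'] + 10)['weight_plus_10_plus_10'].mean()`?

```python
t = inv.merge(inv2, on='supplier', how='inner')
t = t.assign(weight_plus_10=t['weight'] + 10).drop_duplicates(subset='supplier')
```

merge on 'supplier' (how='inner') → 3 rows:
   weight supplier  reorder  stock
0      40  Initech       55    269
1      17  Soylent       73    433
2       9  Soylent       99    433
add column weight_plus_10 = t['weight'] + 10:
   weight supplier  reorder  stock  weight_plus_10
0      40  Initech       55    269              50
1      17  Soylent       73    433              27
2       9  Soylent       99    433              19
drop duplicate supplier (keep=first):
   weight supplier  reorder  stock  weight_plus_10
0      40  Initech       55    269              50
1      17  Soylent       73    433              27
add column weight_plus_10_plus_10 = t['weight_plus_10'] + 10:
   weight supplier  reorder  stock  weight_plus_10  weight_plus_10_plus_10
0      40  Initech       55    269              50                      60
1      17  Soylent       73    433              27                      37
Hence 48.5.

48.5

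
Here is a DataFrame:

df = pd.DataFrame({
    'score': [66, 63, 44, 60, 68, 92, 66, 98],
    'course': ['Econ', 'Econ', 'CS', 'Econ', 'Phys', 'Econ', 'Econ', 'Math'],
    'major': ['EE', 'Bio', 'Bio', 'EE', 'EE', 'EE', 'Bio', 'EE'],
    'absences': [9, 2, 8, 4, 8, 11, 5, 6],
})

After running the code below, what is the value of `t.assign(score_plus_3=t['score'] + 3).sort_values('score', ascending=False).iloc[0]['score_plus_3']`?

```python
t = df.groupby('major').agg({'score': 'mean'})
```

group by major, mean of score:
           score
major           
Bio    57.666667
EE     76.800000
add column score_plus_3 = t['score'] + 3:
           score  score_plus_3
major                         
Bio    57.666667     60.666667
EE     76.800000     79.800000
sort by score descending:
           score  score_plus_3
major                         
EE     76.800000     79.800000
Bio    57.666667     60.666667
Reading off the value at position 0, column 'score_plus_3', we get 79.8.

79.8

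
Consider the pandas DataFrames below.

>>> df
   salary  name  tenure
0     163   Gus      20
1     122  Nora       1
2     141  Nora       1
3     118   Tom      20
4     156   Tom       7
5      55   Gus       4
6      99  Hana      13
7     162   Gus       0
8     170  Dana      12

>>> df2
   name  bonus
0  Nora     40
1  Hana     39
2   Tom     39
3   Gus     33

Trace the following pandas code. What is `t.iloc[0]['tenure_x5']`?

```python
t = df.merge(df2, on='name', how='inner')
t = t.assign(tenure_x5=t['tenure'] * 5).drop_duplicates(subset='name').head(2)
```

100

merge on 'name' (how='inner') → 8 rows:
   salary  name  tenure  bonus
0     163   Gus      20     33
1     122  Nora       1     40
2     141  Nora       1     40
3     118   Tom      20     39
4     156   Tom       7     39
5      55   Gus       4     33
6      99  Hana      13     39
7     162   Gus       0     33
add column tenure_x5 = t['tenure'] * 5:
   salary  name  tenure  bonus  tenure_x5
0     163   Gus      20     33        100
1     122  Nora       1     40          5
2     141  Nora       1     40          5
3     118   Tom      20     39        100
4     156   Tom       7     39         35
5      55   Gus       4     33         20
6      99  Hana      13     39         65
7     162   Gus       0     33          0
drop duplicate name (keep=first):
   salary  name  tenure  bonus  tenure_x5
0     163   Gus      20     33        100
1     122  Nora       1     40          5
3     118   Tom      20     39        100
6      99  Hana      13     39         65
take first 2 rows:
   salary  name  tenure  bonus  tenure_x5
0     163   Gus      20     33        100
1     122  Nora       1     40          5
The value at position 0, column 'tenure_x5' is 100.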